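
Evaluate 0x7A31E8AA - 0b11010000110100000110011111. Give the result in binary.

0b1110110111011101010011100001011

0x7A31E8AA = 0b1111010001100011110100010101010 in binary.
Subtract column by column in base 2:
  0-1 → 1 (borrow)
  1-1-1 → 1 (borrow)
  0-1-1 → 0 (borrow)
  1-1-1 → 1 (borrow)
  0-1-1 → 0 (borrow)
  1-0-1 → 0
  0-0 → 0
  1-1 → 0
  0-1 → 1 (borrow)
  0-0-1 → 1 (borrow)
  0-0-1 → 1 (borrow)
  1-0-1 → 0
  0-0 → 0
  1-0 → 1
  1-1 → 0
  1-0 → 1
  1-1 → 0
  0-1 → 1 (borrow)
  0-0-1 → 1 (borrow)
  0-0-1 → 1 (borrow)
  1-0-1 → 0
  1-0 → 1
  0-1 → 1 (borrow)
  0-0-1 → 1 (borrow)
  0-1-1 → 0 (borrow)
  1-1-1 → 1 (borrow)
  0-0-1 → 1 (borrow)
  1-0-1 → 0
  1-0 → 1
  1-0 → 1
  1-0 → 1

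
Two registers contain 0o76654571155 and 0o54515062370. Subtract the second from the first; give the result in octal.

Subtract column by column in base 8:
  5-0 → 5
  5-7 → 6 (borrow)
  1-3-1 → 5 (borrow)
  1-2-1 → 6 (borrow)
  7-6-1 → 0
  5-0 → 5
  4-5 → 7 (borrow)
  5-1-1 → 3
  6-5 → 1
  6-4 → 2
  7-5 → 2

0o22137506565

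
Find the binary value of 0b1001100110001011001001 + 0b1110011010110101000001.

0b11000000001000000001010

Add column by column in base 2, right to left:
  1+1 = 0 carry 1
  0+0+1 = 1
  0+0 = 0
  1+0 = 1
  0+0 = 0
  0+0 = 0
  1+1 = 0 carry 1
  1+0+1 = 0 carry 1
  0+1+1 = 0 carry 1
  1+0+1 = 0 carry 1
  0+1+1 = 0 carry 1
  0+1+1 = 0 carry 1
  0+0+1 = 1
  1+1 = 0 carry 1
  1+0+1 = 0 carry 1
  0+1+1 = 0 carry 1
  0+1+1 = 0 carry 1
  1+0+1 = 0 carry 1
  1+0+1 = 0 carry 1
  0+1+1 = 0 carry 1
  0+1+1 = 0 carry 1
  1+1+1 = 1 carry 1
  final carry 1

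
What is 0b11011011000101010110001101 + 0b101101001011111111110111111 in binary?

0b1001000100100101010101001100

Add column by column in base 2, right to left:
  1+1 = 0 carry 1
  0+1+1 = 0 carry 1
  1+1+1 = 1 carry 1
  1+1+1 = 1 carry 1
  0+1+1 = 0 carry 1
  0+1+1 = 0 carry 1
  0+0+1 = 1
  1+1 = 0 carry 1
  1+1+1 = 1 carry 1
  0+1+1 = 0 carry 1
  1+1+1 = 1 carry 1
  0+1+1 = 0 carry 1
  1+1+1 = 1 carry 1
  0+1+1 = 0 carry 1
  1+1+1 = 1 carry 1
  0+1+1 = 0 carry 1
  0+1+1 = 0 carry 1
  0+0+1 = 1
  1+1 = 0 carry 1
  1+0+1 = 0 carry 1
  0+0+1 = 1
  1+1 = 0 carry 1
  1+0+1 = 0 carry 1
  0+1+1 = 0 carry 1
  1+1+1 = 1 carry 1
  1+0+1 = 0 carry 1
  0+1+1 = 0 carry 1
  final carry 1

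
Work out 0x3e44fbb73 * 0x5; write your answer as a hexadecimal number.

Multiply each base-16 digit by 5, carrying:
  3×5 = 15 → write f
  7×5 = 35 → write 3 carry 2
  b×5+2 = 57 → write 9 carry 3
  b×5+3 = 58 → write a carry 3
  f×5+3 = 78 → write e carry 4
  4×5+4 = 24 → write 8 carry 1
  4×5+1 = 21 → write 5 carry 1
  e×5+1 = 71 → write 7 carry 4
  3×5+4 = 19 → write 3 carry 1
  remaining carry: 1

0x13758ea93f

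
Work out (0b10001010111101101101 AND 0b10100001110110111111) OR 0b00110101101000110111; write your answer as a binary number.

0b10001010111101101101 AND 0b10100001110110111111 = 0b10000000110100101101.
Then OR with 0b00110101101000110111.

0b10110101111100111111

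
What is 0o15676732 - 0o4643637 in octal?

0o11033073

Subtract column by column in base 8:
  2-7 → 3 (borrow)
  3-3-1 → 7 (borrow)
  7-6-1 → 0
  6-3 → 3
  7-4 → 3
  6-6 → 0
  5-4 → 1
  1-0 → 1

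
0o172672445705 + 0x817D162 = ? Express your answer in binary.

0b1111011111000000100001110100100111

0o172672445705 = 0b1111010110111010100100101111000101 in binary.
0x817D162 = 0b1000000101111101000101100010 in binary.
Add column by column in base 2, right to left:
  1+0 = 1
  0+1 = 1
  1+0 = 1
  0+0 = 0
  0+0 = 0
  0+1 = 1
  1+1 = 0 carry 1
  1+0+1 = 0 carry 1
  1+1+1 = 1 carry 1
  1+0+1 = 0 carry 1
  0+0+1 = 1
  1+0 = 1
  0+1 = 1
  0+0 = 0
  1+1 = 0 carry 1
  0+1+1 = 0 carry 1
  0+1+1 = 0 carry 1
  1+1+1 = 1 carry 1
  0+1+1 = 0 carry 1
  1+0+1 = 0 carry 1
  0+1+1 = 0 carry 1
  1+0+1 = 0 carry 1
  1+0+1 = 0 carry 1
  1+0+1 = 0 carry 1
  0+0+1 = 1
  1+0 = 1
  1+0 = 1
  0+1 = 1
  1+0 = 1
  0+0 = 0
  1+0 = 1
  1+0 = 1
  1+0 = 1
  1+0 = 1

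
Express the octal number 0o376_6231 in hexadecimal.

Each octal digit is 3 bits: 3=011 7=111 6=110 6=110 2=010 3=011 1=001.
Group the bits into nibbles: 1111 1110 1100 1001 1001 → fec99.

0xfec99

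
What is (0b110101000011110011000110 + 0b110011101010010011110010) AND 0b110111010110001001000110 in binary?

0b100000000110000000000000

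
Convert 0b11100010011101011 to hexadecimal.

0x1C4EB

Group the bits into nibbles: 0001 1100 0100 1110 1011 → 1C4EB.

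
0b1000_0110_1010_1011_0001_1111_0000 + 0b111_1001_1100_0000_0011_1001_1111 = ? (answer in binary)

0b10000000001101011010110001111

Add column by column in base 2, right to left:
  0+1 = 1
  0+1 = 1
  0+1 = 1
  0+1 = 1
  1+1 = 0 carry 1
  1+0+1 = 0 carry 1
  1+0+1 = 0 carry 1
  1+1+1 = 1 carry 1
  1+1+1 = 1 carry 1
  0+1+1 = 0 carry 1
  0+0+1 = 1
  0+0 = 0
  1+0 = 1
  1+0 = 1
  0+0 = 0
  1+0 = 1
  0+0 = 0
  1+0 = 1
  0+1 = 1
  1+1 = 0 carry 1
  0+1+1 = 0 carry 1
  1+0+1 = 0 carry 1
  1+0+1 = 0 carry 1
  0+1+1 = 0 carry 1
  0+1+1 = 0 carry 1
  0+1+1 = 0 carry 1
  0+1+1 = 0 carry 1
  1+0+1 = 0 carry 1
  final carry 1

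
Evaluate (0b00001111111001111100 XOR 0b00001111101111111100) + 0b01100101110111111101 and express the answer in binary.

First 0b00001111111001111100 XOR 0b00001111101111111100 = 0b00000000010110000000.
Add column by column in base 2, right to left:
  0+1 = 1
  0+0 = 0
  0+1 = 1
  0+1 = 1
  0+1 = 1
  0+1 = 1
  0+1 = 1
  1+1 = 0 carry 1
  1+1+1 = 1 carry 1
  0+0+1 = 1
  1+1 = 0 carry 1
  0+1+1 = 0 carry 1
  0+1+1 = 0 carry 1
  0+0+1 = 1
  0+1 = 1
  0+0 = 0
  0+0 = 0
  0+1 = 1
  0+1 = 1

0b1100110001101111101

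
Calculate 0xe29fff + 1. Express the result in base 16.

0xe2a000

The trailing 3 digits are F (max in base 16), so adding 1 cascades: they roll to 0 and the next digit up increments.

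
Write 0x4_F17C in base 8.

Expand each hex digit to 4 bits: 4=0100 F=1111 1=0001 7=0111 C=1100.
Group the bits in threes: 001 001 111 000 101 111 100 → 1170574.

0o1170574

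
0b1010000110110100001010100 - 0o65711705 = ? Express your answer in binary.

0b11010111101010010001111

0o65711705 = 0b110101111001001111000101 in binary.
Subtract column by column in base 2:
  0-1 → 1 (borrow)
  0-0-1 → 1 (borrow)
  1-1-1 → 1 (borrow)
  0-0-1 → 1 (borrow)
  1-0-1 → 0
  0-0 → 0
  1-1 → 0
  0-1 → 1 (borrow)
  0-1-1 → 0 (borrow)
  0-1-1 → 0 (borrow)
  0-0-1 → 1 (borrow)
  1-0-1 → 0
  0-1 → 1 (borrow)
  1-0-1 → 0
  1-0 → 1
  0-1 → 1 (borrow)
  1-1-1 → 1 (borrow)
  1-1-1 → 1 (borrow)
  0-1-1 → 0 (borrow)
  0-0-1 → 1 (borrow)
  0-1-1 → 0 (borrow)
  0-0-1 → 1 (borrow)
  1-1-1 → 1 (borrow)
  0-1-1 → 0 (borrow)
  1-0-1 → 0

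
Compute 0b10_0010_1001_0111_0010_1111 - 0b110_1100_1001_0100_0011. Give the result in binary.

Subtract column by column in base 2:
  1-1 → 0
  1-1 → 0
  1-0 → 1
  1-0 → 1
  0-0 → 0
  1-0 → 1
  0-1 → 1 (borrow)
  0-0-1 → 1 (borrow)
  1-1-1 → 1 (borrow)
  1-0-1 → 0
  1-0 → 1
  0-1 → 1 (borrow)
  1-0-1 → 0
  0-0 → 0
  0-1 → 1 (borrow)
  1-1-1 → 1 (borrow)
  0-0-1 → 1 (borrow)
  1-1-1 → 1 (borrow)
  0-1-1 → 0 (borrow)
  0-0-1 → 1 (borrow)
  0-0-1 → 1 (borrow)
  1-0-1 → 0

0b110111100110111101100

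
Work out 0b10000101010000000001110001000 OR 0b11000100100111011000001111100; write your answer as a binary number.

0b11000101110111011001111111100

OR bit by bit (1 where either bit is 1):
  10000101010000000001110001000
| 11000100100111011000001111100
= 11000101110111011001111111100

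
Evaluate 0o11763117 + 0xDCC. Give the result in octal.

0o11772033

0xDCC = 0o6714 in octal.
Add column by column in base 8, right to left:
  7+4 = 3 carry 1
  1+1+1 = 3
  1+7 = 0 carry 1
  3+6+1 = 2 carry 1
  6+0+1 = 7
  7+0 = 7
  1+0 = 1
  1+0 = 1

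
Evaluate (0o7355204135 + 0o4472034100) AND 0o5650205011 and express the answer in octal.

Add column by column in base 8, right to left:
  5+0 = 5
  3+0 = 3
  1+1 = 2
  4+4 = 0 carry 1
  0+3+1 = 4
  2+0 = 2
  5+2 = 7
  5+7 = 4 carry 1
  3+4+1 = 0 carry 1
  7+4+1 = 4 carry 1
  final carry 1
Sum = 0o14047240235; now AND with 0o5650205011:
  1&0=0, 4&5=4, 0&6=0, 4&5=4, 7&0=0, 2&2=2, 4&0=0, 0&5=0, 2&0=0, 3&1=1, 5&1=1

0o4040200011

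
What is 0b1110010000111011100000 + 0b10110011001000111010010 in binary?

0b100100101010000010110010

Add column by column in base 2, right to left:
  0+0 = 0
  0+1 = 1
  0+0 = 0
  0+0 = 0
  0+1 = 1
  1+0 = 1
  1+1 = 0 carry 1
  1+1+1 = 1 carry 1
  0+1+1 = 0 carry 1
  1+0+1 = 0 carry 1
  1+0+1 = 0 carry 1
  1+0+1 = 0 carry 1
  0+1+1 = 0 carry 1
  0+0+1 = 1
  0+0 = 0
  0+1 = 1
  1+1 = 0 carry 1
  0+0+1 = 1
  0+0 = 0
  1+1 = 0 carry 1
  1+1+1 = 1 carry 1
  1+0+1 = 0 carry 1
  0+1+1 = 0 carry 1
  final carry 1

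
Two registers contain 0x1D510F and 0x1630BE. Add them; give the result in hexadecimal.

Add column by column in base 16, right to left:
  F+E = D carry 1
  0+B+1 = C
  1+0 = 1
  5+3 = 8
  D+6 = 3 carry 1
  1+1+1 = 3

0x3381CD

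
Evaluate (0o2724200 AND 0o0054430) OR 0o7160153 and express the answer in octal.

0o7164153

0o2724200 AND 0o0054430 = 0o0004000.
Then OR with 0o7160153.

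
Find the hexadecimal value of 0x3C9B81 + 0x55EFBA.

Add column by column in base 16, right to left:
  1+A = B
  8+B = 3 carry 1
  B+F+1 = B carry 1
  9+E+1 = 8 carry 1
  C+5+1 = 2 carry 1
  3+5+1 = 9

0x928B3B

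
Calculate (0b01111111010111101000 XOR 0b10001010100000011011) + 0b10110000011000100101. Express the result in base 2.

0b110100110010000011000

First 0b01111111010111101000 XOR 0b10001010100000011011 = 0b11110101110111110011.
Add column by column in base 2, right to left:
  1+1 = 0 carry 1
  1+0+1 = 0 carry 1
  0+1+1 = 0 carry 1
  0+0+1 = 1
  1+0 = 1
  1+1 = 0 carry 1
  1+0+1 = 0 carry 1
  1+0+1 = 0 carry 1
  1+0+1 = 0 carry 1
  0+1+1 = 0 carry 1
  1+1+1 = 1 carry 1
  1+0+1 = 0 carry 1
  1+0+1 = 0 carry 1
  0+0+1 = 1
  1+0 = 1
  0+0 = 0
  1+1 = 0 carry 1
  1+1+1 = 1 carry 1
  1+0+1 = 0 carry 1
  1+1+1 = 1 carry 1
  final carry 1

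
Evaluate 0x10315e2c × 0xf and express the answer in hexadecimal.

Multiply each base-16 digit by 15, carrying:
  c×15 = 180 → write 4 carry 11
  2×15+11 = 41 → write 9 carry 2
  e×15+2 = 212 → write 4 carry 13
  5×15+13 = 88 → write 8 carry 5
  1×15+5 = 20 → write 4 carry 1
  3×15+1 = 46 → write e carry 2
  0×15+2 = 2 → write 2
  1×15 = 15 → write f

0xf2e48494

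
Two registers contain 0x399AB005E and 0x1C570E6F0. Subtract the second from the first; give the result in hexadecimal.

Subtract column by column in base 16:
  E-0 → E
  5-F → 6 (borrow)
  0-6-1 → 9 (borrow)
  0-E-1 → 1 (borrow)
  B-0-1 → A
  A-7 → 3
  9-5 → 4
  9-C → D (borrow)
  3-1-1 → 1

0x1D43A196E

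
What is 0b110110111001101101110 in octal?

0o6671556

Group the bits in threes: 110 110 111 001 101 101 110 → 6671556.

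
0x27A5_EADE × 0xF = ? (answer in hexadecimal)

0x252B8C302

Multiply each base-16 digit by 15, carrying:
  E×15 = 210 → write 2 carry 13
  D×15+13 = 208 → write 0 carry 13
  A×15+13 = 163 → write 3 carry 10
  E×15+10 = 220 → write C carry 13
  5×15+13 = 88 → write 8 carry 5
  A×15+5 = 155 → write B carry 9
  7×15+9 = 114 → write 2 carry 7
  2×15+7 = 37 → write 5 carry 2
  remaining carry: 2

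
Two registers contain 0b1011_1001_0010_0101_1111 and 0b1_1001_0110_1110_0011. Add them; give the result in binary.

Add column by column in base 2, right to left:
  1+1 = 0 carry 1
  1+1+1 = 1 carry 1
  1+0+1 = 0 carry 1
  1+0+1 = 0 carry 1
  1+0+1 = 0 carry 1
  0+1+1 = 0 carry 1
  1+1+1 = 1 carry 1
  0+1+1 = 0 carry 1
  0+0+1 = 1
  1+1 = 0 carry 1
  0+1+1 = 0 carry 1
  0+0+1 = 1
  1+1 = 0 carry 1
  0+0+1 = 1
  0+0 = 0
  1+1 = 0 carry 1
  1+1+1 = 1 carry 1
  1+0+1 = 0 carry 1
  0+0+1 = 1
  1+0 = 1

0b11010010100101000010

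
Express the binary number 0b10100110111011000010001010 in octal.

0o246730212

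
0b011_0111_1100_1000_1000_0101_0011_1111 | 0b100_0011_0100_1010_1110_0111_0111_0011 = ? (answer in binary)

0b1110111110010101110011101111111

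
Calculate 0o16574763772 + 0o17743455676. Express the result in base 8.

0o36540441670

Add column by column in base 8, right to left:
  2+6 = 0 carry 1
  7+7+1 = 7 carry 1
  7+6+1 = 6 carry 1
  3+5+1 = 1 carry 1
  6+5+1 = 4 carry 1
  7+4+1 = 4 carry 1
  4+3+1 = 0 carry 1
  7+4+1 = 4 carry 1
  5+7+1 = 5 carry 1
  6+7+1 = 6 carry 1
  1+1+1 = 3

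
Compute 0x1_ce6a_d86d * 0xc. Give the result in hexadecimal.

0x15ad02251c

Multiply each base-16 digit by 12, carrying:
  d×12 = 156 → write c carry 9
  6×12+9 = 81 → write 1 carry 5
  8×12+5 = 101 → write 5 carry 6
  d×12+6 = 162 → write 2 carry 10
  a×12+10 = 130 → write 2 carry 8
  6×12+8 = 80 → write 0 carry 5
  e×12+5 = 173 → write d carry 10
  c×12+10 = 154 → write a carry 9
  1×12+9 = 21 → write 5 carry 1
  remaining carry: 1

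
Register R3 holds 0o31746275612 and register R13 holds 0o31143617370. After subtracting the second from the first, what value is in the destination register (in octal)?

0o602456222

Subtract column by column in base 8:
  2-0 → 2
  1-7 → 2 (borrow)
  6-3-1 → 2
  5-7 → 6 (borrow)
  7-1-1 → 5
  2-6 → 4 (borrow)
  6-3-1 → 2
  4-4 → 0
  7-1 → 6
  1-1 → 0
  3-3 → 0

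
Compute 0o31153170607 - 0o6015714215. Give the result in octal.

Subtract column by column in base 8:
  7-5 → 2
  0-1 → 7 (borrow)
  6-2-1 → 3
  0-4 → 4 (borrow)
  7-1-1 → 5
  1-7 → 2 (borrow)
  3-5-1 → 5 (borrow)
  5-1-1 → 3
  1-0 → 1
  1-6 → 3 (borrow)
  3-0-1 → 2

0o23135254372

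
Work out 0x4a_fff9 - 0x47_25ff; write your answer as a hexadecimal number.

Subtract column by column in base 16:
  9-f → a (borrow)
  f-f-1 → f (borrow)
  f-5-1 → 9
  f-2 → d
  a-7 → 3
  4-4 → 0

0x3d9fa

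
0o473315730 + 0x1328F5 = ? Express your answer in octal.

0x1328F5 = 0o4624365 in octal.
Add column by column in base 8, right to left:
  0+5 = 5
  3+6 = 1 carry 1
  7+3+1 = 3 carry 1
  5+4+1 = 2 carry 1
  1+2+1 = 4
  3+6 = 1 carry 1
  3+4+1 = 0 carry 1
  7+0+1 = 0 carry 1
  4+0+1 = 5

0o500142315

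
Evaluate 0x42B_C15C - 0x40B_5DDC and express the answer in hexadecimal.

0x206380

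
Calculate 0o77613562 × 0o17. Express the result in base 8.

0o1674457656

Multiply each base-8 digit by 15, carrying:
  2×15 = 30 → write 6 carry 3
  6×15+3 = 93 → write 5 carry 11
  5×15+11 = 86 → write 6 carry 10
  3×15+10 = 55 → write 7 carry 6
  1×15+6 = 21 → write 5 carry 2
  6×15+2 = 92 → write 4 carry 11
  7×15+11 = 116 → write 4 carry 14
  7×15+14 = 119 → write 7 carry 14
  remaining carry: 16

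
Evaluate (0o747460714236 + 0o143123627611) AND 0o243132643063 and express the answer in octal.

Add column by column in base 8, right to left:
  6+1 = 7
  3+1 = 4
  2+6 = 0 carry 1
  4+7+1 = 4 carry 1
  1+2+1 = 4
  7+6 = 5 carry 1
  0+3+1 = 4
  6+2 = 0 carry 1
  4+1+1 = 6
  7+3 = 2 carry 1
  4+4+1 = 1 carry 1
  7+1+1 = 1 carry 1
  final carry 1
Sum = 0o1112604544047; now AND with 0o243132643063:
  1&0=0, 1&2=0, 1&4=0, 2&3=2, 6&1=0, 0&3=0, 4&2=0, 5&6=4, 4&4=4, 4&3=0, 0&0=0, 4&6=4, 7&3=3

0o2000440043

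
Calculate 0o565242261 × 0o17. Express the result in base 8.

0o12737603137

Multiply each base-8 digit by 15, carrying:
  1×15 = 15 → write 7 carry 1
  6×15+1 = 91 → write 3 carry 11
  2×15+11 = 41 → write 1 carry 5
  2×15+5 = 35 → write 3 carry 4
  4×15+4 = 64 → write 0 carry 8
  2×15+8 = 38 → write 6 carry 4
  5×15+4 = 79 → write 7 carry 9
  6×15+9 = 99 → write 3 carry 12
  5×15+12 = 87 → write 7 carry 10
  remaining carry: 12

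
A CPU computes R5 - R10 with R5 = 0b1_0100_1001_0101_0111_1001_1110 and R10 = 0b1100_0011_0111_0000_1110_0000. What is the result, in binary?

Subtract column by column in base 2:
  0-0 → 0
  1-0 → 1
  1-0 → 1
  1-0 → 1
  1-0 → 1
  0-1 → 1 (borrow)
  0-1-1 → 0 (borrow)
  1-1-1 → 1 (borrow)
  1-0-1 → 0
  1-0 → 1
  1-0 → 1
  0-0 → 0
  1-1 → 0
  0-1 → 1 (borrow)
  1-1-1 → 1 (borrow)
  0-0-1 → 1 (borrow)
  1-1-1 → 1 (borrow)
  0-1-1 → 0 (borrow)
  0-0-1 → 1 (borrow)
  1-0-1 → 0
  0-0 → 0
  0-0 → 0
  1-1 → 0
  0-1 → 1 (borrow)
  1-0-1 → 0

0b100001011110011010111110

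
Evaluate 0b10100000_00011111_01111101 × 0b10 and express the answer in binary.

0b1010000000011111011111010

Multiply each base-2 digit by 2, carrying:
  1×2 = 2 → write 0 carry 1
  0×2+1 = 1 → write 1
  1×2 = 2 → write 0 carry 1
  1×2+1 = 3 → write 1 carry 1
  1×2+1 = 3 → write 1 carry 1
  1×2+1 = 3 → write 1 carry 1
  1×2+1 = 3 → write 1 carry 1
  0×2+1 = 1 → write 1
  1×2 = 2 → write 0 carry 1
  1×2+1 = 3 → write 1 carry 1
  1×2+1 = 3 → write 1 carry 1
  1×2+1 = 3 → write 1 carry 1
  1×2+1 = 3 → write 1 carry 1
  0×2+1 = 1 → write 1
  0×2 = 0 → write 0
  0×2 = 0 → write 0
  0×2 = 0 → write 0
  0×2 = 0 → write 0
  0×2 = 0 → write 0
  0×2 = 0 → write 0
  0×2 = 0 → write 0
  1×2 = 2 → write 0 carry 1
  0×2+1 = 1 → write 1
  1×2 = 2 → write 0 carry 1
  remaining carry: 1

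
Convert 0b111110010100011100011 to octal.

0o7624343

Group the bits in threes: 111 110 010 100 011 100 011 → 7624343.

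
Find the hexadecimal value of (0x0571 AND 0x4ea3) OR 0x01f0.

0x5f1

0x0571 AND 0x4ea3 = 0x0421.
Then OR with 0x01f0.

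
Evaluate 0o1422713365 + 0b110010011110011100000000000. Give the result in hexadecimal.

0o1422713365 = 0xC4B96F5 in hexadecimal.
0b110010011110011100000000000 = 0x64F3800 in hexadecimal.
Add column by column in base 16, right to left:
  5+0 = 5
  F+0 = F
  6+8 = E
  9+3 = C
  B+F = A carry 1
  4+4+1 = 9
  C+6 = 2 carry 1
  final carry 1

0x129ACEF5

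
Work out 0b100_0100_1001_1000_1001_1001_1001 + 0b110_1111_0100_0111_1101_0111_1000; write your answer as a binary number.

Add column by column in base 2, right to left:
  1+0 = 1
  0+0 = 0
  0+0 = 0
  1+1 = 0 carry 1
  1+1+1 = 1 carry 1
  0+1+1 = 0 carry 1
  0+1+1 = 0 carry 1
  1+0+1 = 0 carry 1
  1+1+1 = 1 carry 1
  0+0+1 = 1
  0+1 = 1
  1+1 = 0 carry 1
  0+1+1 = 0 carry 1
  0+1+1 = 0 carry 1
  0+1+1 = 0 carry 1
  1+0+1 = 0 carry 1
  1+0+1 = 0 carry 1
  0+0+1 = 1
  0+1 = 1
  1+0 = 1
  0+1 = 1
  0+1 = 1
  1+1 = 0 carry 1
  0+1+1 = 0 carry 1
  0+0+1 = 1
  0+1 = 1
  1+1 = 0 carry 1
  final carry 1

0b1011001111100000011100010001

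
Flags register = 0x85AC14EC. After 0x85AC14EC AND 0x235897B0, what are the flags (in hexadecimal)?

0x010814A0

AND each hex digit independently (no carries):
  8&2=0, 5&3=1, A&5=0, C&8=8, 1&9=1, 4&7=4, E&B=A, C&0=0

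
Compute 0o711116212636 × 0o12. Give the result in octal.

0o10733416554054

Multiply each base-8 digit by 10, carrying:
  6×10 = 60 → write 4 carry 7
  3×10+7 = 37 → write 5 carry 4
  6×10+4 = 64 → write 0 carry 8
  2×10+8 = 28 → write 4 carry 3
  1×10+3 = 13 → write 5 carry 1
  2×10+1 = 21 → write 5 carry 2
  6×10+2 = 62 → write 6 carry 7
  1×10+7 = 17 → write 1 carry 2
  1×10+2 = 12 → write 4 carry 1
  1×10+1 = 11 → write 3 carry 1
  1×10+1 = 11 → write 3 carry 1
  7×10+1 = 71 → write 7 carry 8
  remaining carry: 10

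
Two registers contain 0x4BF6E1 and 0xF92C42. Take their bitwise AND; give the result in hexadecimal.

AND each hex digit independently (no carries):
  4&F=4, B&9=9, F&2=2, 6&C=4, E&4=4, 1&2=0

0x492440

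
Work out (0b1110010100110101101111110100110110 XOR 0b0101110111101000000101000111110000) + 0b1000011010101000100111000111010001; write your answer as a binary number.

0b10011111110000110010001111010010111

First 0b1110010100110101101111110100110110 XOR 0b0101110111101000000101000111110000 = 0b1011100011011101101010110011000110.
Add column by column in base 2, right to left:
  0+1 = 1
  1+0 = 1
  1+0 = 1
  0+0 = 0
  0+1 = 1
  0+0 = 0
  1+1 = 0 carry 1
  1+1+1 = 1 carry 1
  0+1+1 = 0 carry 1
  0+0+1 = 1
  1+0 = 1
  1+0 = 1
  0+1 = 1
  1+1 = 0 carry 1
  0+1+1 = 0 carry 1
  1+0+1 = 0 carry 1
  0+0+1 = 1
  1+1 = 0 carry 1
  1+0+1 = 0 carry 1
  0+0+1 = 1
  1+0 = 1
  1+1 = 0 carry 1
  1+0+1 = 0 carry 1
  0+1+1 = 0 carry 1
  1+0+1 = 0 carry 1
  1+1+1 = 1 carry 1
  0+0+1 = 1
  0+1 = 1
  0+1 = 1
  1+0 = 1
  1+0 = 1
  1+0 = 1
  0+0 = 0
  1+1 = 0 carry 1
  final carry 1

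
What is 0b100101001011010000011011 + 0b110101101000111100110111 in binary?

0b1011010110100001101010010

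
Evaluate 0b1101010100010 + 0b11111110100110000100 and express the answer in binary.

0b100000000010000100110

Add column by column in base 2, right to left:
  0+0 = 0
  1+0 = 1
  0+1 = 1
  0+0 = 0
  0+0 = 0
  1+0 = 1
  0+0 = 0
  1+1 = 0 carry 1
  0+1+1 = 0 carry 1
  1+0+1 = 0 carry 1
  0+0+1 = 1
  1+1 = 0 carry 1
  1+0+1 = 0 carry 1
  0+1+1 = 0 carry 1
  0+1+1 = 0 carry 1
  0+1+1 = 0 carry 1
  0+1+1 = 0 carry 1
  0+1+1 = 0 carry 1
  0+1+1 = 0 carry 1
  0+1+1 = 0 carry 1
  final carry 1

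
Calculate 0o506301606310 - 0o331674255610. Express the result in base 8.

0o154405330500

Subtract column by column in base 8:
  0-0 → 0
  1-1 → 0
  3-6 → 5 (borrow)
  6-5-1 → 0
  0-5 → 3 (borrow)
  6-2-1 → 3
  1-4 → 5 (borrow)
  0-7-1 → 0 (borrow)
  3-6-1 → 4 (borrow)
  6-1-1 → 4
  0-3 → 5 (borrow)
  5-3-1 → 1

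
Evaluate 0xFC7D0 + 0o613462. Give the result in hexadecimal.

0o613462 = 0x31732 in hexadecimal.
Add column by column in base 16, right to left:
  0+2 = 2
  D+3 = 0 carry 1
  7+7+1 = F
  C+1 = D
  F+3 = 2 carry 1
  final carry 1

0x12DF02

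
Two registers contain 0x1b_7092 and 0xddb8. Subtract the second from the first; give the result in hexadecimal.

Subtract column by column in base 16:
  2-8 → a (borrow)
  9-b-1 → d (borrow)
  0-d-1 → 2 (borrow)
  7-d-1 → 9 (borrow)
  b-0-1 → a
  1-0 → 1

0x1a92da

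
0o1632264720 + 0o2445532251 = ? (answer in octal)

0o4300017171

Add column by column in base 8, right to left:
  0+1 = 1
  2+5 = 7
  7+2 = 1 carry 1
  4+2+1 = 7
  6+3 = 1 carry 1
  2+5+1 = 0 carry 1
  2+5+1 = 0 carry 1
  3+4+1 = 0 carry 1
  6+4+1 = 3 carry 1
  1+2+1 = 4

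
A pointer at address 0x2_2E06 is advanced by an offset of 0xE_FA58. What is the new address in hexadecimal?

0x11285E

Add column by column in base 16, right to left:
  6+8 = E
  0+5 = 5
  E+A = 8 carry 1
  2+F+1 = 2 carry 1
  2+E+1 = 1 carry 1
  final carry 1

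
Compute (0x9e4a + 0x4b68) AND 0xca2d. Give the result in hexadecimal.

Add column by column in base 16, right to left:
  a+8 = 2 carry 1
  4+6+1 = b
  e+b = 9 carry 1
  9+4+1 = e
Sum = 0xe9b2; now AND with 0xca2d:
  e&c=c, 9&a=8, b&2=2, 2&d=0

0xc820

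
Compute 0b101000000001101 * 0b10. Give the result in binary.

0b1010000000011010

Multiply each base-2 digit by 2, carrying:
  1×2 = 2 → write 0 carry 1
  0×2+1 = 1 → write 1
  1×2 = 2 → write 0 carry 1
  1×2+1 = 3 → write 1 carry 1
  0×2+1 = 1 → write 1
  0×2 = 0 → write 0
  0×2 = 0 → write 0
  0×2 = 0 → write 0
  0×2 = 0 → write 0
  0×2 = 0 → write 0
  0×2 = 0 → write 0
  0×2 = 0 → write 0
  1×2 = 2 → write 0 carry 1
  0×2+1 = 1 → write 1
  1×2 = 2 → write 0 carry 1
  remaining carry: 1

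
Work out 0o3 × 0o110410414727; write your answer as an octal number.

0o331431446605

Multiply each base-8 digit by 3, carrying:
  7×3 = 21 → write 5 carry 2
  2×3+2 = 8 → write 0 carry 1
  7×3+1 = 22 → write 6 carry 2
  4×3+2 = 14 → write 6 carry 1
  1×3+1 = 4 → write 4
  4×3 = 12 → write 4 carry 1
  0×3+1 = 1 → write 1
  1×3 = 3 → write 3
  4×3 = 12 → write 4 carry 1
  0×3+1 = 1 → write 1
  1×3 = 3 → write 3
  1×3 = 3 → write 3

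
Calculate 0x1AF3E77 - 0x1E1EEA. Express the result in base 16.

0x1911F8D

Subtract column by column in base 16:
  7-A → D (borrow)
  7-E-1 → 8 (borrow)
  E-E-1 → F (borrow)
  3-1-1 → 1
  F-E → 1
  A-1 → 9
  1-0 → 1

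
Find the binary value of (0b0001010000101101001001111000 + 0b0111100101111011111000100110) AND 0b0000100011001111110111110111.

0b100010001001000010010110

Add column by column in base 2, right to left:
  0+0 = 0
  0+1 = 1
  0+1 = 1
  1+0 = 1
  1+0 = 1
  1+1 = 0 carry 1
  1+0+1 = 0 carry 1
  0+0+1 = 1
  0+0 = 0
  1+1 = 0 carry 1
  0+1+1 = 0 carry 1
  0+1+1 = 0 carry 1
  1+1+1 = 1 carry 1
  0+1+1 = 0 carry 1
  1+0+1 = 0 carry 1
  1+1+1 = 1 carry 1
  0+1+1 = 0 carry 1
  1+1+1 = 1 carry 1
  0+1+1 = 0 carry 1
  0+0+1 = 1
  0+1 = 1
  0+0 = 0
  1+0 = 1
  0+1 = 1
  1+1 = 0 carry 1
  0+1+1 = 0 carry 1
  0+1+1 = 0 carry 1
  final carry 1
Sum = 0b1000110110101001000010011110; now AND with 0b0000100011001111110111110111:
  1000110110101001000010011110
& 0000100011001111110111110111
= 0000100010001001000010010110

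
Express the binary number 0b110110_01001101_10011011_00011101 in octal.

0o6623315435

Group the bits in threes: 110 110 010 011 011 001 101 100 011 101 → 6623315435.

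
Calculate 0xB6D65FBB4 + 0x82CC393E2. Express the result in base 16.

0x139A298F96

Add column by column in base 16, right to left:
  4+2 = 6
  B+E = 9 carry 1
  B+3+1 = F
  F+9 = 8 carry 1
  5+3+1 = 9
  6+C = 2 carry 1
  D+C+1 = A carry 1
  6+2+1 = 9
  B+8 = 3 carry 1
  final carry 1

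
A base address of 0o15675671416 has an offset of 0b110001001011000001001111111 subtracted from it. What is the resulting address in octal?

0o15064370217

0b110001001011000001001111111 = 0o611301177 in octal.
Subtract column by column in base 8:
  6-7 → 7 (borrow)
  1-7-1 → 1 (borrow)
  4-1-1 → 2
  1-1 → 0
  7-0 → 7
  6-3 → 3
  5-1 → 4
  7-1 → 6
  6-6 → 0
  5-0 → 5
  1-0 → 1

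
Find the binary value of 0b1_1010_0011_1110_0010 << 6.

Left shift by 6: append 6 zero bits.

0b11010001111100010000000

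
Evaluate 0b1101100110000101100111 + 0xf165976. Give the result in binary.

0b1111010011001011101011011101

0xf165976 = 0b1111000101100101100101110110 in binary.
Add column by column in base 2, right to left:
  1+0 = 1
  1+1 = 0 carry 1
  1+1+1 = 1 carry 1
  0+0+1 = 1
  0+1 = 1
  1+1 = 0 carry 1
  1+1+1 = 1 carry 1
  0+0+1 = 1
  1+1 = 0 carry 1
  0+0+1 = 1
  0+0 = 0
  0+1 = 1
  0+1 = 1
  1+0 = 1
  1+1 = 0 carry 1
  0+0+1 = 1
  0+0 = 0
  1+1 = 0 carry 1
  1+1+1 = 1 carry 1
  0+0+1 = 1
  1+1 = 0 carry 1
  1+0+1 = 0 carry 1
  0+0+1 = 1
  0+0 = 0
  0+1 = 1
  0+1 = 1
  0+1 = 1
  0+1 = 1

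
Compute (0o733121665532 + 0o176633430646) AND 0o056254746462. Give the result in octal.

0o10254306400

Add column by column in base 8, right to left:
  2+6 = 0 carry 1
  3+4+1 = 0 carry 1
  5+6+1 = 4 carry 1
  5+0+1 = 6
  6+3 = 1 carry 1
  6+4+1 = 3 carry 1
  1+3+1 = 5
  2+3 = 5
  1+6 = 7
  3+6 = 1 carry 1
  3+7+1 = 3 carry 1
  7+1+1 = 1 carry 1
  final carry 1
Sum = 0o1131755316400; now AND with 0o056254746462:
  1&0=0, 1&0=0, 3&5=1, 1&6=0, 7&2=2, 5&5=5, 5&4=4, 3&7=3, 1&4=0, 6&6=6, 4&4=4, 0&6=0, 0&2=0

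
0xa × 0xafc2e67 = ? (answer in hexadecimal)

0x6dd9d006

Multiply each base-16 digit by 10, carrying:
  7×10 = 70 → write 6 carry 4
  6×10+4 = 64 → write 0 carry 4
  e×10+4 = 144 → write 0 carry 9
  2×10+9 = 29 → write d carry 1
  c×10+1 = 121 → write 9 carry 7
  f×10+7 = 157 → write d carry 9
  a×10+9 = 109 → write d carry 6
  remaining carry: 6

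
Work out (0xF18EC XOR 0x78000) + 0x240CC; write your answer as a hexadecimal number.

0xAD9B8

First 0xF18EC XOR 0x78000 = 0x898EC.
Add column by column in base 16, right to left:
  C+C = 8 carry 1
  E+C+1 = B carry 1
  8+0+1 = 9
  9+4 = D
  8+2 = A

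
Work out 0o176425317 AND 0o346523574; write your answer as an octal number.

AND each oct digit independently (no carries):
  1&3=1, 7&4=4, 6&6=6, 4&5=4, 2&2=2, 5&3=1, 3&5=1, 1&7=1, 7&4=4

0o146421114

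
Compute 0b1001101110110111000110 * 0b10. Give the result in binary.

0b10011011101101110001100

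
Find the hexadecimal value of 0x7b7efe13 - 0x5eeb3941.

0x1c93c4d2

Subtract column by column in base 16:
  3-1 → 2
  1-4 → d (borrow)
  e-9-1 → 4
  f-3 → c
  e-b → 3
  7-e → 9 (borrow)
  b-e-1 → c (borrow)
  7-5-1 → 1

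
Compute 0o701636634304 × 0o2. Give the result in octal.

Multiply each base-8 digit by 2, carrying:
  4×2 = 8 → write 0 carry 1
  0×2+1 = 1 → write 1
  3×2 = 6 → write 6
  4×2 = 8 → write 0 carry 1
  3×2+1 = 7 → write 7
  6×2 = 12 → write 4 carry 1
  6×2+1 = 13 → write 5 carry 1
  3×2+1 = 7 → write 7
  6×2 = 12 → write 4 carry 1
  1×2+1 = 3 → write 3
  0×2 = 0 → write 0
  7×2 = 14 → write 6 carry 1
  remaining carry: 1

0o1603475470610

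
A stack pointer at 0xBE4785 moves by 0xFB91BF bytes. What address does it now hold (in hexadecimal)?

0x1B9D944

Add column by column in base 16, right to left:
  5+F = 4 carry 1
  8+B+1 = 4 carry 1
  7+1+1 = 9
  4+9 = D
  E+B = 9 carry 1
  B+F+1 = B carry 1
  final carry 1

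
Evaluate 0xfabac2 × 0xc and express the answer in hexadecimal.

0xbc0c118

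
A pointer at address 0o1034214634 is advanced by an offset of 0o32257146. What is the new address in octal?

Add column by column in base 8, right to left:
  4+6 = 2 carry 1
  3+4+1 = 0 carry 1
  6+1+1 = 0 carry 1
  4+7+1 = 4 carry 1
  1+5+1 = 7
  2+2 = 4
  4+2 = 6
  3+3 = 6
  0+0 = 0
  1+0 = 1

0o1066474002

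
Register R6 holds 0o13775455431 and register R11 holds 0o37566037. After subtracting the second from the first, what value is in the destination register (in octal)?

0o13735667372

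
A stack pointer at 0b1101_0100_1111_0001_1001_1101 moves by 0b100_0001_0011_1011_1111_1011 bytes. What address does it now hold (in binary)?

0b1000101100010110110011000

Add column by column in base 2, right to left:
  1+1 = 0 carry 1
  0+1+1 = 0 carry 1
  1+0+1 = 0 carry 1
  1+1+1 = 1 carry 1
  1+1+1 = 1 carry 1
  0+1+1 = 0 carry 1
  0+1+1 = 0 carry 1
  1+1+1 = 1 carry 1
  1+1+1 = 1 carry 1
  0+1+1 = 0 carry 1
  0+0+1 = 1
  0+1 = 1
  1+1 = 0 carry 1
  1+1+1 = 1 carry 1
  1+0+1 = 0 carry 1
  1+0+1 = 0 carry 1
  0+1+1 = 0 carry 1
  0+0+1 = 1
  1+0 = 1
  0+0 = 0
  1+0 = 1
  0+0 = 0
  1+1 = 0 carry 1
  1+0+1 = 0 carry 1
  final carry 1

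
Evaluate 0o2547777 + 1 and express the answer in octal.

The trailing 4 digits are 7 (max in base 8), so adding 1 cascades: they roll to 0 and the next digit up increments.

0o2550000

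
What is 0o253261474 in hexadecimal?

0x2ad633c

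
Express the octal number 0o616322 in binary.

Each octal digit is 3 bits: 6=110 1=001 6=110 3=011 2=010 2=010.

0b110001110011010010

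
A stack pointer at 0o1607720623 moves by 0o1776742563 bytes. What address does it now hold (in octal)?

0o3606663406

Add column by column in base 8, right to left:
  3+3 = 6
  2+6 = 0 carry 1
  6+5+1 = 4 carry 1
  0+2+1 = 3
  2+4 = 6
  7+7 = 6 carry 1
  7+6+1 = 6 carry 1
  0+7+1 = 0 carry 1
  6+7+1 = 6 carry 1
  1+1+1 = 3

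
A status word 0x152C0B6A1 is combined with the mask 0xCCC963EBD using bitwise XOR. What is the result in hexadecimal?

0xD9E56881C

XOR each hex digit independently (no carries):
  1^C=D, 5^C=9, 2^C=E, C^9=5, 0^6=6, B^3=8, 6^E=8, A^B=1, 1^D=C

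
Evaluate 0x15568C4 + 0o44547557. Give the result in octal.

0o172034063

0x15568C4 = 0o125264304 in octal.
Add column by column in base 8, right to left:
  4+7 = 3 carry 1
  0+5+1 = 6
  3+5 = 0 carry 1
  4+7+1 = 4 carry 1
  6+4+1 = 3 carry 1
  2+5+1 = 0 carry 1
  5+4+1 = 2 carry 1
  2+4+1 = 7
  1+0 = 1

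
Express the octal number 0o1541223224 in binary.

0b1101100001010010011010010100

Each octal digit is 3 bits: 1=001 5=101 4=100 1=001 2=010 2=010 3=011 2=010 2=010 4=100.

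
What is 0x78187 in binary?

Expand each hex digit to 4 bits: 7=0111 8=1000 1=0001 8=1000 7=0111.

0b1111000000110000111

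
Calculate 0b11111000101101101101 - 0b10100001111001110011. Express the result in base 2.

0b1010110110011111010

Subtract column by column in base 2:
  1-1 → 0
  0-1 → 1 (borrow)
  1-0-1 → 0
  1-0 → 1
  0-1 → 1 (borrow)
  1-1-1 → 1 (borrow)
  1-1-1 → 1 (borrow)
  0-0-1 → 1 (borrow)
  1-0-1 → 0
  1-1 → 0
  0-1 → 1 (borrow)
  1-1-1 → 1 (borrow)
  0-1-1 → 0 (borrow)
  0-0-1 → 1 (borrow)
  0-0-1 → 1 (borrow)
  1-0-1 → 0
  1-0 → 1
  1-1 → 0
  1-0 → 1
  1-1 → 0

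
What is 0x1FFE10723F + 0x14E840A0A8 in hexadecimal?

Add column by column in base 16, right to left:
  F+8 = 7 carry 1
  3+A+1 = E
  2+0 = 2
  7+A = 1 carry 1
  0+0+1 = 1
  1+4 = 5
  E+8 = 6 carry 1
  F+E+1 = E carry 1
  F+4+1 = 4 carry 1
  1+1+1 = 3

0x34E65112E7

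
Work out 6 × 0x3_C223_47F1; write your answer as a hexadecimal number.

Multiply each base-16 digit by 6, carrying:
  1×6 = 6 → write 6
  F×6 = 90 → write A carry 5
  7×6+5 = 47 → write F carry 2
  4×6+2 = 26 → write A carry 1
  3×6+1 = 19 → write 3 carry 1
  2×6+1 = 13 → write D
  2×6 = 12 → write C
  C×6 = 72 → write 8 carry 4
  3×6+4 = 22 → write 6 carry 1
  remaining carry: 1

0x168CD3AFA6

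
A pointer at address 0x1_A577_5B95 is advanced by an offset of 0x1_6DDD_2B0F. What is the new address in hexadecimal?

Add column by column in base 16, right to left:
  5+F = 4 carry 1
  9+0+1 = A
  B+B = 6 carry 1
  5+2+1 = 8
  7+D = 4 carry 1
  7+D+1 = 5 carry 1
  5+D+1 = 3 carry 1
  A+6+1 = 1 carry 1
  1+1+1 = 3

0x3135486A4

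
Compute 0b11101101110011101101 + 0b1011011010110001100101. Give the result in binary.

Add column by column in base 2, right to left:
  1+1 = 0 carry 1
  0+0+1 = 1
  1+1 = 0 carry 1
  1+0+1 = 0 carry 1
  0+0+1 = 1
  1+1 = 0 carry 1
  1+1+1 = 1 carry 1
  1+0+1 = 0 carry 1
  0+0+1 = 1
  0+0 = 0
  1+1 = 0 carry 1
  1+1+1 = 1 carry 1
  1+0+1 = 0 carry 1
  0+1+1 = 0 carry 1
  1+0+1 = 0 carry 1
  1+1+1 = 1 carry 1
  0+1+1 = 0 carry 1
  1+0+1 = 0 carry 1
  1+1+1 = 1 carry 1
  1+1+1 = 1 carry 1
  0+0+1 = 1
  0+1 = 1

0b1111001000100101010010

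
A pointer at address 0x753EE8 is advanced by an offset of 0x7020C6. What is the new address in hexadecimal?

Add column by column in base 16, right to left:
  8+6 = E
  E+C = A carry 1
  E+0+1 = F
  3+2 = 5
  5+0 = 5
  7+7 = E

0xE55FAE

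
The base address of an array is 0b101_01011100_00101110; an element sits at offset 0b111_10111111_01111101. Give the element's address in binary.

0b11010001101110101011

Add column by column in base 2, right to left:
  0+1 = 1
  1+0 = 1
  1+1 = 0 carry 1
  1+1+1 = 1 carry 1
  0+1+1 = 0 carry 1
  1+1+1 = 1 carry 1
  0+1+1 = 0 carry 1
  0+0+1 = 1
  0+1 = 1
  0+1 = 1
  1+1 = 0 carry 1
  1+1+1 = 1 carry 1
  1+1+1 = 1 carry 1
  0+1+1 = 0 carry 1
  1+0+1 = 0 carry 1
  0+1+1 = 0 carry 1
  1+1+1 = 1 carry 1
  0+1+1 = 0 carry 1
  1+1+1 = 1 carry 1
  final carry 1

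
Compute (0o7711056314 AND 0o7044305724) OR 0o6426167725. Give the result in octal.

0o7711056314 AND 0o7044305724 = 0o7000004304.
Then OR with 0o6426167725.

0o7426167725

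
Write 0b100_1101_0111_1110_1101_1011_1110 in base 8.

0o465766676

Group the bits in threes: 100 110 101 111 110 110 110 111 110 → 465766676.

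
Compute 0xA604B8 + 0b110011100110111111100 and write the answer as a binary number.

0xA604B8 = 0b101001100000010010111000 in binary.
Add column by column in base 2, right to left:
  0+0 = 0
  0+0 = 0
  0+1 = 1
  1+1 = 0 carry 1
  1+1+1 = 1 carry 1
  1+1+1 = 1 carry 1
  0+1+1 = 0 carry 1
  1+1+1 = 1 carry 1
  0+1+1 = 0 carry 1
  0+0+1 = 1
  1+1 = 0 carry 1
  0+1+1 = 0 carry 1
  0+0+1 = 1
  0+0 = 0
  0+1 = 1
  0+1 = 1
  0+1 = 1
  1+0 = 1
  1+0 = 1
  0+1 = 1
  0+1 = 1
  1+0 = 1
  0+0 = 0
  1+0 = 1

0b101111111101001010110100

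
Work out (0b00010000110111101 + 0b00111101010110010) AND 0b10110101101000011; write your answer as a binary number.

0b100001000011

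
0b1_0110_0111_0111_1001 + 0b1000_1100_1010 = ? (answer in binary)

0b10111000001000011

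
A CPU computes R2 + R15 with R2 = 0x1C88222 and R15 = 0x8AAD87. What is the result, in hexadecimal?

Add column by column in base 16, right to left:
  2+7 = 9
  2+8 = A
  2+D = F
  8+A = 2 carry 1
  8+A+1 = 3 carry 1
  C+8+1 = 5 carry 1
  1+0+1 = 2

0x2532FA9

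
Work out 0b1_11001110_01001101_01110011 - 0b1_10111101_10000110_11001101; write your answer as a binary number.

Subtract column by column in base 2:
  1-1 → 0
  1-0 → 1
  0-1 → 1 (borrow)
  0-1-1 → 0 (borrow)
  1-0-1 → 0
  1-0 → 1
  1-1 → 0
  0-1 → 1 (borrow)
  1-0-1 → 0
  0-1 → 1 (borrow)
  1-1-1 → 1 (borrow)
  1-0-1 → 0
  0-0 → 0
  0-0 → 0
  1-0 → 1
  0-1 → 1 (borrow)
  0-1-1 → 0 (borrow)
  1-0-1 → 0
  1-1 → 0
  1-1 → 0
  0-1 → 1 (borrow)
  0-1-1 → 0 (borrow)
  1-0-1 → 0
  1-1 → 0
  1-1 → 0

0b100001100011010100110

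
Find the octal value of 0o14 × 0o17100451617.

Multiply each base-8 digit by 12, carrying:
  7×12 = 84 → write 4 carry 10
  1×12+10 = 22 → write 6 carry 2
  6×12+2 = 74 → write 2 carry 9
  1×12+9 = 21 → write 5 carry 2
  5×12+2 = 62 → write 6 carry 7
  4×12+7 = 55 → write 7 carry 6
  0×12+6 = 6 → write 6
  0×12 = 0 → write 0
  1×12 = 12 → write 4 carry 1
  7×12+1 = 85 → write 5 carry 10
  1×12+10 = 22 → write 6 carry 2
  remaining carry: 2

0o265406765264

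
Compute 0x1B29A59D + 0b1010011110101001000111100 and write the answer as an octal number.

0x1B29A59D = 0o3312322635 in octal.
0b1010011110101001000111100 = 0o123651074 in octal.
Add column by column in base 8, right to left:
  5+4 = 1 carry 1
  3+7+1 = 3 carry 1
  6+0+1 = 7
  2+1 = 3
  2+5 = 7
  3+6 = 1 carry 1
  2+3+1 = 6
  1+2 = 3
  3+1 = 4
  3+0 = 3

0o3436173731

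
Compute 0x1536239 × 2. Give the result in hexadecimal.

Multiply each base-16 digit by 2, carrying:
  9×2 = 18 → write 2 carry 1
  3×2+1 = 7 → write 7
  2×2 = 4 → write 4
  6×2 = 12 → write C
  3×2 = 6 → write 6
  5×2 = 10 → write A
  1×2 = 2 → write 2

0x2A6C472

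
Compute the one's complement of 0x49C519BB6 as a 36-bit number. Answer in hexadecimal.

Each hex digit d becomes F−d:
  4→B, 9→6, C→3, 5→A, 1→E, 9→6, B→4, B→4, 6→9

0xB63AE6449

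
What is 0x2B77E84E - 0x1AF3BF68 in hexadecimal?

Subtract column by column in base 16:
  E-8 → 6
  4-6 → E (borrow)
  8-F-1 → 8 (borrow)
  E-B-1 → 2
  7-3 → 4
  7-F → 8 (borrow)
  B-A-1 → 0
  2-1 → 1

0x108428E6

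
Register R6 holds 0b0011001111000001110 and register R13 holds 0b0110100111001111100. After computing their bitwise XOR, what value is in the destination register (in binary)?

XOR bit by bit (1 where the bits differ):
  0011001111000001110
^ 0110100111001111100
= 0101101000001110010

0b0101101000001110010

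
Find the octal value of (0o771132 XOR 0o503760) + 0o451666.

First 0o771132 XOR 0o503760 = 0o272652.
Add column by column in base 8, right to left:
  2+6 = 0 carry 1
  5+6+1 = 4 carry 1
  6+6+1 = 5 carry 1
  2+1+1 = 4
  7+5 = 4 carry 1
  2+4+1 = 7

0o744540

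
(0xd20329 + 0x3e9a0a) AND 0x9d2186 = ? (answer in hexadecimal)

Add column by column in base 16, right to left:
  9+a = 3 carry 1
  2+0+1 = 3
  3+a = d
  0+9 = 9
  2+e = 0 carry 1
  d+3+1 = 1 carry 1
  final carry 1
Sum = 0x1109d33; now AND with 0x9d2186:
  1&0=0, 1&9=1, 0&d=0, 9&2=0, d&1=1, 3&8=0, 3&6=2

0x100102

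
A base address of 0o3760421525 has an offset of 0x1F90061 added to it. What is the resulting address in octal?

0o4156621666

0x1F90061 = 0o176200141 in octal.
Add column by column in base 8, right to left:
  5+1 = 6
  2+4 = 6
  5+1 = 6
  1+0 = 1
  2+0 = 2
  4+2 = 6
  0+6 = 6
  6+7 = 5 carry 1
  7+1+1 = 1 carry 1
  3+0+1 = 4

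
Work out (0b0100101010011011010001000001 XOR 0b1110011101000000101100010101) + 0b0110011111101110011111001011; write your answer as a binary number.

0b10001010111001010011100011111

First 0b0100101010011011010001000001 XOR 0b1110011101000000101100010101 = 0b1010110111011011111101010100.
Add column by column in base 2, right to left:
  0+1 = 1
  0+1 = 1
  1+0 = 1
  0+1 = 1
  1+0 = 1
  0+0 = 0
  1+1 = 0 carry 1
  0+1+1 = 0 carry 1
  1+1+1 = 1 carry 1
  1+1+1 = 1 carry 1
  1+1+1 = 1 carry 1
  1+0+1 = 0 carry 1
  1+0+1 = 0 carry 1
  1+1+1 = 1 carry 1
  0+1+1 = 0 carry 1
  1+1+1 = 1 carry 1
  1+0+1 = 0 carry 1
  0+1+1 = 0 carry 1
  1+1+1 = 1 carry 1
  1+1+1 = 1 carry 1
  1+1+1 = 1 carry 1
  0+1+1 = 0 carry 1
  1+1+1 = 1 carry 1
  1+0+1 = 0 carry 1
  0+0+1 = 1
  1+1 = 0 carry 1
  0+1+1 = 0 carry 1
  1+0+1 = 0 carry 1
  final carry 1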